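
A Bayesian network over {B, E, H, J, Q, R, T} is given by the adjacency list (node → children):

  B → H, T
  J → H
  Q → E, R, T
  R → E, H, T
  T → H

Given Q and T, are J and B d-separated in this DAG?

5 paths connect J and B; each must be blocked for d-separation to hold:
Path 1: J → H ← T ← B
  H is a collider here and neither H nor any of its descendants is conditioned on, so the collider stays closed — the path is blocked at H.
Path 2: J → H ← R → T ← B
  H is a collider here and neither H nor any of its descendants is conditioned on, so the collider stays closed — the path is blocked at H.
Path 3: J → H ← R → E ← Q → T ← B
  H is a collider here and neither H nor any of its descendants is conditioned on, so the collider stays closed — the path is blocked at H.
Path 4: J → H ← R ← Q → T ← B
  H is a collider here and neither H nor any of its descendants is conditioned on, so the collider stays closed — the path is blocked at H.
Path 5: J → H ← B
  H is a collider here and neither H nor any of its descendants is conditioned on, so the collider stays closed — the path is blocked at H.
All paths are blocked; J ⊥ B | {Q, T} holds.

Yes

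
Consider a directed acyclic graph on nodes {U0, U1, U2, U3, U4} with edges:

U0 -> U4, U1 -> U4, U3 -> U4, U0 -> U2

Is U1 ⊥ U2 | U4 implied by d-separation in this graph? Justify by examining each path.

Only one path connects U1 and U2:
Path 1: U1 → U4 ← U0 → U2
  U4 is a collider and U4 is conditioned on, which opens it; U0 is a fork and U0 is not conditioned on — no node blocks this path, so it is active.
Since the path U1 → U4 ← U0 → U2 is active, U1 and U2 are not d-separated given {U4}.

No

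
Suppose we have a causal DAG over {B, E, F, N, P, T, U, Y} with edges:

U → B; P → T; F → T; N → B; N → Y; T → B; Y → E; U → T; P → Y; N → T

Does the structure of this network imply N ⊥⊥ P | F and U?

Yes — N and P are d-separated given {F, U}.

There are 4 undirected paths between N and P; checking each against the conditioning set {F, U}:
Path 1: N → B ← T ← P
  B is a collider here and neither B nor any of its descendants is conditioned on, so the collider stays closed — the path is blocked at B.
Path 2: N → B ← U → T ← P
  B is a collider here and neither B nor any of its descendants is conditioned on, so the collider stays closed — the path is blocked at B.
Path 3: N → T ← P
  T is a collider here and neither T nor any of its descendants is conditioned on, so the collider stays closed — the path is blocked at T.
Path 4: N → Y ← P
  Y is a collider here and neither Y nor any of its descendants is conditioned on, so the collider stays closed — the path is blocked at Y.
Since every path is blocked, d-separation holds.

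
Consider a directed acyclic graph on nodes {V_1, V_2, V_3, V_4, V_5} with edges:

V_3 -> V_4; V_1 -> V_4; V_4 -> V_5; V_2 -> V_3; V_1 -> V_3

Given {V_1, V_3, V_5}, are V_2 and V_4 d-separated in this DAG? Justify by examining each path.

We examine all 2 paths between V_2 and V_4:
Path 1: V_2 → V_3 ← V_1 → V_4
  V_1 is a fork here and V_1 is conditioned on, so the path is blocked at V_1.
Path 2: V_2 → V_3 → V_4
  V_3 is a chain here and V_3 is conditioned on, so the path is blocked at V_3.
Every path is blocked, so V_2 and V_4 are d-separated given {V_1, V_3, V_5}.

Yes — V_2 and V_4 are d-separated given {V_1, V_3, V_5}.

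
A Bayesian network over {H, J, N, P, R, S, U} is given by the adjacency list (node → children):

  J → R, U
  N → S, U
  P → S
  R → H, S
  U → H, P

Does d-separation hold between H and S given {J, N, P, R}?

Yes

There are 6 undirected paths between H and S; checking each against the conditioning set {J, N, P, R}:
Path 1: H ← U ← J → R → S
  J is a fork here and J is conditioned on, so the path is blocked at J.
Path 2: H ← U → P → S
  P is a chain here and P is conditioned on, so the path is blocked at P.
Path 3: H ← U ← N → S
  N is a fork here and N is conditioned on, so the path is blocked at N.
Path 4: H ← R ← J → U → P → S
  R is a chain here and R is conditioned on, so the path is blocked at R.
Path 5: H ← R ← J → U ← N → S
  R is a chain here and R is conditioned on, so the path is blocked at R.
Path 6: H ← R → S
  R is a fork here and R is conditioned on, so the path is blocked at R.
Every path is blocked, so H and S are d-separated given {J, N, P, R}.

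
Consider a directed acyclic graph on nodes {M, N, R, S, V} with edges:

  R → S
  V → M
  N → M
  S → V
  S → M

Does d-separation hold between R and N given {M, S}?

Yes — R and N are d-separated given {M, S}.

There are 2 undirected paths between R and N; checking each against the conditioning set {M, S}:
Path 1: R → S → V → M ← N
  S is a chain here and S is conditioned on, so the path is blocked at S.
Path 2: R → S → M ← N
  S is a chain here and S is conditioned on, so the path is blocked at S.
Since every path is blocked, d-separation holds.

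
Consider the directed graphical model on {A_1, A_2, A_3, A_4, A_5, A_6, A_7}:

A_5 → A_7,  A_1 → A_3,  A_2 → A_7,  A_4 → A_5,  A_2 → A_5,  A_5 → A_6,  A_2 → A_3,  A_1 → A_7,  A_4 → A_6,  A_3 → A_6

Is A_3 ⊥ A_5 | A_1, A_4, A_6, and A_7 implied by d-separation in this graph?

No

6 paths connect A_3 and A_5; each must be blocked for d-separation to hold:
Path 1: A_3 ← A_1 → A_7 ← A_2 → A_5
  A_1 is a fork here and A_1 is conditioned on, so the path is blocked at A_1.
Path 2: A_3 ← A_1 → A_7 ← A_5
  A_1 is a fork here and A_1 is conditioned on, so the path is blocked at A_1.
Path 3: A_3 → A_6 ← A_4 → A_5
  A_4 is a fork here and A_4 is conditioned on, so the path is blocked at A_4.
Path 4: A_3 → A_6 ← A_5
  A_6 is a collider and A_6 is conditioned on, which opens it — no node blocks this path, so it is active.
Path 5: A_3 ← A_2 → A_7 ← A_5
  A_2 is a fork and A_2 is not conditioned on; A_7 is a collider and A_7 is conditioned on, which opens it — no node blocks this path, so it is active.
Path 6: A_3 ← A_2 → A_5
  A_2 is a fork and A_2 is not conditioned on — no node blocks this path, so it is active.
At least one path is unblocked, so d-separation fails.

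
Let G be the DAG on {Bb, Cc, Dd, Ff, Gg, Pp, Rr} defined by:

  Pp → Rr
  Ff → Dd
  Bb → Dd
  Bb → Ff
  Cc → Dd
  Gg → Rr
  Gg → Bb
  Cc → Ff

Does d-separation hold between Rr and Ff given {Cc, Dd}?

No — Rr and Ff are not d-separated given {Cc, Dd}.

There are 3 undirected paths between Rr and Ff; checking each against the conditioning set {Cc, Dd}:
Path 1: Rr ← Gg → Bb → Ff
  Gg is a fork and Gg is not conditioned on; Bb is a chain and Bb is not conditioned on — no node blocks this path, so it is active.
Path 2: Rr ← Gg → Bb → Dd ← Cc → Ff
  Cc is a fork here and Cc is conditioned on, so the path is blocked at Cc.
Path 3: Rr ← Gg → Bb → Dd ← Ff
  Gg is a fork and Gg is not conditioned on; Bb is a chain and Bb is not conditioned on; Dd is a collider and Dd is conditioned on, which opens it — no node blocks this path, so it is active.
At least one path is unblocked, so d-separation fails.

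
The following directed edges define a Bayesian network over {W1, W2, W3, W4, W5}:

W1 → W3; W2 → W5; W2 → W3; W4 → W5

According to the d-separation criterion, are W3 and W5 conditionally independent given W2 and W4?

Yes

The only undirected path from W3 to W5 is:
Path 1: W3 ← W2 → W5
  W2 is a fork here and W2 is conditioned on, so the path is blocked at W2.
Since every path is blocked, d-separation holds.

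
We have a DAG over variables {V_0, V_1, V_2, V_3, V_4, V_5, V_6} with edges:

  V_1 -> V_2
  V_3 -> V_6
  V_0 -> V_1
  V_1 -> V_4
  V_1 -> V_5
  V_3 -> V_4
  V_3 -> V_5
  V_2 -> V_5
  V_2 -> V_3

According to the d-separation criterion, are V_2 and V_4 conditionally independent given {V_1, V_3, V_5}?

Yes — V_2 and V_4 are d-separated given {V_1, V_3, V_5}.

We examine all 6 paths between V_2 and V_4:
Path 1: V_2 → V_5 ← V_1 → V_4
  V_1 is a fork here and V_1 is conditioned on, so the path is blocked at V_1.
Path 2: V_2 → V_5 ← V_3 → V_4
  V_3 is a fork here and V_3 is conditioned on, so the path is blocked at V_3.
Path 3: V_2 ← V_1 → V_4
  V_1 is a fork here and V_1 is conditioned on, so the path is blocked at V_1.
Path 4: V_2 ← V_1 → V_5 ← V_3 → V_4
  V_1 is a fork here and V_1 is conditioned on, so the path is blocked at V_1.
Path 5: V_2 → V_3 → V_4
  V_3 is a chain here and V_3 is conditioned on, so the path is blocked at V_3.
Path 6: V_2 → V_3 → V_5 ← V_1 → V_4
  V_3 is a chain here and V_3 is conditioned on, so the path is blocked at V_3.
All paths are blocked; V_2 ⊥ V_4 | {V_1, V_3, V_5} holds.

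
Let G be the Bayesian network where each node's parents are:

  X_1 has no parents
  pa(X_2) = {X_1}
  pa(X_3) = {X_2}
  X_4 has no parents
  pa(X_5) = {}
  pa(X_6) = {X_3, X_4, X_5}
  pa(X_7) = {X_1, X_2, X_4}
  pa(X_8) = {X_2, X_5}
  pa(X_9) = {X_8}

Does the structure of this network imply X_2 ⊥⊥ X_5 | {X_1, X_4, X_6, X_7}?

No — X_2 and X_5 are not d-separated given {X_1, X_4, X_6, X_7}.

There are 4 undirected paths between X_2 and X_5; checking each against the conditioning set {X_1, X_4, X_6, X_7}:
Path 1: X_2 → X_7 ← X_4 → X_6 ← X_5
  X_4 is a fork here and X_4 is conditioned on, so the path is blocked at X_4.
Path 2: X_2 ← X_1 → X_7 ← X_4 → X_6 ← X_5
  X_1 is a fork here and X_1 is conditioned on, so the path is blocked at X_1.
Path 3: X_2 → X_8 ← X_5
  X_8 is a collider here and neither X_8 nor any of its descendants is conditioned on, so the collider stays closed — the path is blocked at X_8.
Path 4: X_2 → X_3 → X_6 ← X_5
  X_3 is a chain and X_3 is not conditioned on; X_6 is a collider and X_6 is conditioned on, which opens it — no node blocks this path, so it is active.
Since the path X_2 → X_3 → X_6 ← X_5 is active, X_2 and X_5 are not d-separated given {X_1, X_4, X_6, X_7}.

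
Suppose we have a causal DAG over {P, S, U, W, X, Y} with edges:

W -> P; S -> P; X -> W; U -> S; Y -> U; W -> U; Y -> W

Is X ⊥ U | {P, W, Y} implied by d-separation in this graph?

Yes

3 paths connect X and U; each must be blocked for d-separation to hold:
Path 1: X → W → U
  W is a chain here and W is conditioned on, so the path is blocked at W.
Path 2: X → W → P ← S ← U
  W is a chain here and W is conditioned on, so the path is blocked at W.
Path 3: X → W ← Y → U
  Y is a fork here and Y is conditioned on, so the path is blocked at Y.
Since every path is blocked, d-separation holds.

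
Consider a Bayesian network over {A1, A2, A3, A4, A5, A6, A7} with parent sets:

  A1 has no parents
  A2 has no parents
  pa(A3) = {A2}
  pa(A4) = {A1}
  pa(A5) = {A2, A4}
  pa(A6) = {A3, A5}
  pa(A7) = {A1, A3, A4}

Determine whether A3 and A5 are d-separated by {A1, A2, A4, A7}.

Enumerating the 4 paths from A3 to A5 and testing each for blocking by {A1, A2, A4, A7}:
  1. A3 → A7 ← A4 → A5 — A7:collider[open]; A4:fork[blocks] ⇒ blocked
  2. A3 → A7 ← A1 → A4 → A5 — A7:collider[open]; A1:fork[blocks]; A4:chain[blocks] ⇒ blocked
  3. A3 → A6 ← A5 — A6:collider[blocks] ⇒ blocked
  4. A3 ← A2 → A5 — A2:fork[blocks] ⇒ blocked
Every path is blocked, so A3 and A5 are d-separated given {A1, A2, A4, A7}.

Yes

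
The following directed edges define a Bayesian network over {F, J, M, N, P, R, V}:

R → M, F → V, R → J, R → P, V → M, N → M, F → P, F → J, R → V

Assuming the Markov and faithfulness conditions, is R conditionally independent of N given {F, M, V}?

No

Enumerating the 4 paths from R to N and testing each for blocking by {F, M, V}:
  1. R → J ← F → V → M ← N — J:collider[blocks]; F:fork[blocks]; V:chain[blocks]; M:collider[open] ⇒ blocked
  2. R → P ← F → V → M ← N — P:collider[blocks]; F:fork[blocks]; V:chain[blocks]; M:collider[open] ⇒ blocked
  3. R → V → M ← N — V:chain[blocks]; M:collider[open] ⇒ blocked
  4. R → M ← N — M:collider[open] ⇒ active
Since the path R → M ← N is active, R and N are not d-separated given {F, M, V}.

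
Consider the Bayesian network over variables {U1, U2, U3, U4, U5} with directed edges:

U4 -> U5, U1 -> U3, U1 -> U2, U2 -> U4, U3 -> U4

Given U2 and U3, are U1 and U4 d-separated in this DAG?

Yes — U1 and U4 are d-separated given {U2, U3}.

Enumerating the 2 paths from U1 to U4 and testing each for blocking by {U2, U3}:
Path 1: U1 → U2 → U4
  U2 is a chain here and U2 is conditioned on, so the path is blocked at U2.
Path 2: U1 → U3 → U4
  U3 is a chain here and U3 is conditioned on, so the path is blocked at U3.
Every path is blocked, so U1 and U4 are d-separated given {U2, U3}.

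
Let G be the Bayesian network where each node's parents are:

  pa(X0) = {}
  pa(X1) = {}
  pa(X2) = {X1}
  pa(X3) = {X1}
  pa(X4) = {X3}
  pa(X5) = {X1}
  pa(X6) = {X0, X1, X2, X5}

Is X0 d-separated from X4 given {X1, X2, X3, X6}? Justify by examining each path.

There are 3 undirected paths between X0 and X4; checking each against the conditioning set {X1, X2, X3, X6}:
Path 1: X0 → X6 ← X5 ← X1 → X3 → X4
  X1 is a fork here and X1 is conditioned on, so the path is blocked at X1.
Path 2: X0 → X6 ← X1 → X3 → X4
  X1 is a fork here and X1 is conditioned on, so the path is blocked at X1.
Path 3: X0 → X6 ← X2 ← X1 → X3 → X4
  X2 is a chain here and X2 is conditioned on, so the path is blocked at X2.
All paths are blocked; X0 ⊥ X4 | {X1, X2, X3, X6} holds.

Yes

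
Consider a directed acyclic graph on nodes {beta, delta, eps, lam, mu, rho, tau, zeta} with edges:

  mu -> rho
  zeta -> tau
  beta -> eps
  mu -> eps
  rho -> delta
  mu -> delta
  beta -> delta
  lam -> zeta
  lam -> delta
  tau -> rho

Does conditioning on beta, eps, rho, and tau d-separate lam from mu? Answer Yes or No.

Enumerating the 6 paths from lam to mu and testing each for blocking by {beta, eps, rho, tau}:
Path 1: lam → delta ← beta → eps ← mu
  delta is a collider here and neither delta nor any of its descendants is conditioned on, so the collider stays closed — the path is blocked at delta.
Path 2: lam → delta ← mu
  delta is a collider here and neither delta nor any of its descendants is conditioned on, so the collider stays closed — the path is blocked at delta.
Path 3: lam → delta ← rho ← mu
  delta is a collider here and neither delta nor any of its descendants is conditioned on, so the collider stays closed — the path is blocked at delta.
Path 4: lam → zeta → tau → rho ← mu
  tau is a chain here and tau is conditioned on, so the path is blocked at tau.
Path 5: lam → zeta → tau → rho → delta ← beta → eps ← mu
  tau is a chain here and tau is conditioned on, so the path is blocked at tau.
Path 6: lam → zeta → tau → rho → delta ← mu
  tau is a chain here and tau is conditioned on, so the path is blocked at tau.
Every path is blocked, so lam and mu are d-separated given {beta, eps, rho, tau}.

Yes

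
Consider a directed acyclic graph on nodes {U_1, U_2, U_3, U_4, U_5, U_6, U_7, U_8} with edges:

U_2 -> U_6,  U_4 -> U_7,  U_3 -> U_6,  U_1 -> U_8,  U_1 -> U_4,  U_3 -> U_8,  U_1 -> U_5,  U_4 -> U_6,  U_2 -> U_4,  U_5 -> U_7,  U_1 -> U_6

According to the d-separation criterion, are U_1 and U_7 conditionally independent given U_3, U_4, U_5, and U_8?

There are 6 undirected paths between U_1 and U_7; checking each against the conditioning set {U_3, U_4, U_5, U_8}:
  1. U_1 → U_5 → U_7 — U_5:chain[blocks] ⇒ blocked
  2. U_1 → U_8 ← U_3 → U_6 ← U_4 → U_7 — U_8:collider[open]; U_3:fork[blocks]; U_6:collider[blocks]; U_4:fork[blocks] ⇒ blocked
  3. U_1 → U_8 ← U_3 → U_6 ← U_2 → U_4 → U_7 — U_8:collider[open]; U_3:fork[blocks]; U_6:collider[blocks]; U_2:fork[open]; U_4:chain[blocks] ⇒ blocked
  4. U_1 → U_6 ← U_4 → U_7 — U_6:collider[blocks]; U_4:fork[blocks] ⇒ blocked
  5. U_1 → U_6 ← U_2 → U_4 → U_7 — U_6:collider[blocks]; U_2:fork[open]; U_4:chain[blocks] ⇒ blocked
  6. U_1 → U_4 → U_7 — U_4:chain[blocks] ⇒ blocked
Since every path is blocked, d-separation holds.

Yes — U_1 and U_7 are d-separated given {U_3, U_4, U_5, U_8}.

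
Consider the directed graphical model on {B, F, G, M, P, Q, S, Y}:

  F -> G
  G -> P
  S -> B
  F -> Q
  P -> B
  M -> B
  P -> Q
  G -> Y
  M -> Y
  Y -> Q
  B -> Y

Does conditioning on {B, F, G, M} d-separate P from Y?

Yes

6 paths connect P and Y; each must be blocked for d-separation to hold:
Path 1: P → Q ← F → G → Y
  Q is a collider here and neither Q nor any of its descendants is conditioned on, so the collider stays closed — the path is blocked at Q.
Path 2: P → Q ← Y
  Q is a collider here and neither Q nor any of its descendants is conditioned on, so the collider stays closed — the path is blocked at Q.
Path 3: P ← G ← F → Q ← Y
  G is a chain here and G is conditioned on, so the path is blocked at G.
Path 4: P ← G → Y
  G is a fork here and G is conditioned on, so the path is blocked at G.
Path 5: P → B → Y
  B is a chain here and B is conditioned on, so the path is blocked at B.
Path 6: P → B ← M → Y
  M is a fork here and M is conditioned on, so the path is blocked at M.
Every path is blocked, so P and Y are d-separated given {B, F, G, M}.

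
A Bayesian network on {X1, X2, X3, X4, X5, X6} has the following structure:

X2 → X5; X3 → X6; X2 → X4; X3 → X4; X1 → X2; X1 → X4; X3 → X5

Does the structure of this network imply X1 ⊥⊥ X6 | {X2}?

There are 4 undirected paths between X1 and X6; checking each against the conditioning set {X2}:
  1. X1 → X2 → X5 ← X3 → X6 — X2:chain[blocks]; X5:collider[blocks]; X3:fork[open] ⇒ blocked
  2. X1 → X2 → X4 ← X3 → X6 — X2:chain[blocks]; X4:collider[blocks]; X3:fork[open] ⇒ blocked
  3. X1 → X4 ← X2 → X5 ← X3 → X6 — X4:collider[blocks]; X2:fork[blocks]; X5:collider[blocks]; X3:fork[open] ⇒ blocked
  4. X1 → X4 ← X3 → X6 — X4:collider[blocks]; X3:fork[open] ⇒ blocked
Since every path is blocked, d-separation holds.

Yes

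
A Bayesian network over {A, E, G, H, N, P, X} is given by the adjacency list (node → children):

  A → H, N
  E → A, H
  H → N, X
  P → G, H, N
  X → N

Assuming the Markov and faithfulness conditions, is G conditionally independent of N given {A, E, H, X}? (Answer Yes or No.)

We examine all 5 paths between G and N:
Path 1: G ← P → H ← A → N
  A is a fork here and A is conditioned on, so the path is blocked at A.
Path 2: G ← P → H ← E → A → N
  E is a fork here and E is conditioned on, so the path is blocked at E.
Path 3: G ← P → H → X → N
  H is a chain here and H is conditioned on, so the path is blocked at H.
Path 4: G ← P → H → N
  H is a chain here and H is conditioned on, so the path is blocked at H.
Path 5: G ← P → N
  P is a fork and P is not conditioned on — no node blocks this path, so it is active.
Since the path G ← P → N is active, G and N are not d-separated given {A, E, H, X}.

No — G and N are not d-separated given {A, E, H, X}.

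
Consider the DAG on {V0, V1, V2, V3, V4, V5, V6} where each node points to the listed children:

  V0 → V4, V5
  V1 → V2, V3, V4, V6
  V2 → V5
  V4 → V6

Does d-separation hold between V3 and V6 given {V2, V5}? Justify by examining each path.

We examine all 3 paths between V3 and V6:
Path 1: V3 ← V1 → V6
  V1 is a fork and V1 is not conditioned on — no node blocks this path, so it is active.
Path 2: V3 ← V1 → V4 → V6
  V1 is a fork and V1 is not conditioned on; V4 is a chain and V4 is not conditioned on — no node blocks this path, so it is active.
Path 3: V3 ← V1 → V2 → V5 ← V0 → V4 → V6
  V2 is a chain here and V2 is conditioned on, so the path is blocked at V2.
At least one path is unblocked, so d-separation fails.

No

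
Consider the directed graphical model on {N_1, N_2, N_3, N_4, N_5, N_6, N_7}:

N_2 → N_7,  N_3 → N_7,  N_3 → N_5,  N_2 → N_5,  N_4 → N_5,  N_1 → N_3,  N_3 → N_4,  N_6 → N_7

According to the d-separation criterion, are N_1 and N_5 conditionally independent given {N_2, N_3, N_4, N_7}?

Enumerating the 3 paths from N_1 to N_5 and testing each for blocking by {N_2, N_3, N_4, N_7}:
Path 1: N_1 → N_3 → N_7 ← N_2 → N_5
  N_3 is a chain here and N_3 is conditioned on, so the path is blocked at N_3.
Path 2: N_1 → N_3 → N_5
  N_3 is a chain here and N_3 is conditioned on, so the path is blocked at N_3.
Path 3: N_1 → N_3 → N_4 → N_5
  N_3 is a chain here and N_3 is conditioned on, so the path is blocked at N_3.
All paths are blocked; N_1 ⊥ N_5 | {N_2, N_3, N_4, N_7} holds.

Yes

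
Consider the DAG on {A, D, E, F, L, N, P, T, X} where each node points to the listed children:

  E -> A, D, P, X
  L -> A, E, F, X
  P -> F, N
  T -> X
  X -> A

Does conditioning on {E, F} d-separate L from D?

Yes

6 paths connect L and D; each must be blocked for d-separation to hold:
Path 1: L → F ← P ← E → D
  E is a fork here and E is conditioned on, so the path is blocked at E.
Path 2: L → X ← E → D
  X is a collider here and neither X nor any of its descendants is conditioned on, so the collider stays closed — the path is blocked at X.
Path 3: L → X → A ← E → D
  A is a collider here and neither A nor any of its descendants is conditioned on, so the collider stays closed — the path is blocked at A.
Path 4: L → E → D
  E is a chain here and E is conditioned on, so the path is blocked at E.
Path 5: L → A ← X ← E → D
  A is a collider here and neither A nor any of its descendants is conditioned on, so the collider stays closed — the path is blocked at A.
Path 6: L → A ← E → D
  A is a collider here and neither A nor any of its descendants is conditioned on, so the collider stays closed — the path is blocked at A.
Since every path is blocked, d-separation holds.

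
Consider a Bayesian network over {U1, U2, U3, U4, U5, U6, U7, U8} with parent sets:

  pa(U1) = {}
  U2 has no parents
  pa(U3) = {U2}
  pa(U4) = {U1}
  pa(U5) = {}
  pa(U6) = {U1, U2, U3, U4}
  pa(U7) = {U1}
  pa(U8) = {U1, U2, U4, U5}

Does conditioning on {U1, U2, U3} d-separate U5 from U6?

6 paths connect U5 and U6; each must be blocked for d-separation to hold:
Path 1: U5 → U8 ← U2 → U6
  U8 is a collider here and neither U8 nor any of its descendants is conditioned on, so the collider stays closed — the path is blocked at U8.
Path 2: U5 → U8 ← U2 → U3 → U6
  U8 is a collider here and neither U8 nor any of its descendants is conditioned on, so the collider stays closed — the path is blocked at U8.
Path 3: U5 → U8 ← U4 → U6
  U8 is a collider here and neither U8 nor any of its descendants is conditioned on, so the collider stays closed — the path is blocked at U8.
Path 4: U5 → U8 ← U4 ← U1 → U6
  U8 is a collider here and neither U8 nor any of its descendants is conditioned on, so the collider stays closed — the path is blocked at U8.
Path 5: U5 → U8 ← U1 → U6
  U8 is a collider here and neither U8 nor any of its descendants is conditioned on, so the collider stays closed — the path is blocked at U8.
Path 6: U5 → U8 ← U1 → U4 → U6
  U8 is a collider here and neither U8 nor any of its descendants is conditioned on, so the collider stays closed — the path is blocked at U8.
Since every path is blocked, d-separation holds.

Yes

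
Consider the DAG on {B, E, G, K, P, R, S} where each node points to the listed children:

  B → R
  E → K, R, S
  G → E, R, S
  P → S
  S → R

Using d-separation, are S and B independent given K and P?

We examine all 5 paths between S and B:
Path 1: S → R ← B
  R is a collider here and neither R nor any of its descendants is conditioned on, so the collider stays closed — the path is blocked at R.
Path 2: S ← G → R ← B
  R is a collider here and neither R nor any of its descendants is conditioned on, so the collider stays closed — the path is blocked at R.
Path 3: S ← G → E → R ← B
  R is a collider here and neither R nor any of its descendants is conditioned on, so the collider stays closed — the path is blocked at R.
Path 4: S ← E → R ← B
  R is a collider here and neither R nor any of its descendants is conditioned on, so the collider stays closed — the path is blocked at R.
Path 5: S ← E ← G → R ← B
  R is a collider here and neither R nor any of its descendants is conditioned on, so the collider stays closed — the path is blocked at R.
All paths are blocked; S ⊥ B | {K, P} holds.

Yes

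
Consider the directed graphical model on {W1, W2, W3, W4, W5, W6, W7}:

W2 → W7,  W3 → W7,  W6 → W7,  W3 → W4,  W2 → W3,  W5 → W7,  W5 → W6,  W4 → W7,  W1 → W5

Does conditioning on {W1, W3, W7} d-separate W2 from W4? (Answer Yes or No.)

No

4 paths connect W2 and W4; each must be blocked for d-separation to hold:
  1. W2 → W7 ← W3 → W4 — W7:collider[open]; W3:fork[blocks] ⇒ blocked
  2. W2 → W7 ← W4 — W7:collider[open] ⇒ active
  3. W2 → W3 → W7 ← W4 — W3:chain[blocks]; W7:collider[open] ⇒ blocked
  4. W2 → W3 → W4 — W3:chain[blocks] ⇒ blocked
Since the path W2 → W7 ← W4 is active, W2 and W4 are not d-separated given {W1, W3, W7}.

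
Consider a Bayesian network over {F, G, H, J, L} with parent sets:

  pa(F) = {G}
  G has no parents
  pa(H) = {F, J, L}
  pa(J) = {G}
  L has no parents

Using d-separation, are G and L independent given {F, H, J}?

Yes

2 paths connect G and L; each must be blocked for d-separation to hold:
  1. G → J → H ← L — J:chain[blocks]; H:collider[open] ⇒ blocked
  2. G → F → H ← L — F:chain[blocks]; H:collider[open] ⇒ blocked
Since every path is blocked, d-separation holds.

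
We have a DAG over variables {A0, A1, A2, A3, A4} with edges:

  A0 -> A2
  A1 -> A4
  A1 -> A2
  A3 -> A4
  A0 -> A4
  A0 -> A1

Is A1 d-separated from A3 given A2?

3 paths connect A1 and A3; each must be blocked for d-separation to hold:
  1. A1 → A4 ← A3 — A4:collider[blocks] ⇒ blocked
  2. A1 ← A0 → A4 ← A3 — A0:fork[open]; A4:collider[blocks] ⇒ blocked
  3. A1 → A2 ← A0 → A4 ← A3 — A2:collider[open]; A0:fork[open]; A4:collider[blocks] ⇒ blocked
Every path is blocked, so A1 and A3 are d-separated given {A2}.

Yes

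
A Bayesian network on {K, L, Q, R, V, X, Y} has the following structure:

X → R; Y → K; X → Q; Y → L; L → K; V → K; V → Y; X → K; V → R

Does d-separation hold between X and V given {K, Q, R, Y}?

4 paths connect X and V; each must be blocked for d-separation to hold:
Path 1: X → K ← V
  K is a collider and K is conditioned on, which opens it — no node blocks this path, so it is active.
Path 2: X → K ← Y ← V
  Y is a chain here and Y is conditioned on, so the path is blocked at Y.
Path 3: X → K ← L ← Y ← V
  Y is a chain here and Y is conditioned on, so the path is blocked at Y.
Path 4: X → R ← V
  R is a collider and R is conditioned on, which opens it — no node blocks this path, so it is active.
Since the path X → K ← V is active, X and V are not d-separated given {K, Q, R, Y}.

No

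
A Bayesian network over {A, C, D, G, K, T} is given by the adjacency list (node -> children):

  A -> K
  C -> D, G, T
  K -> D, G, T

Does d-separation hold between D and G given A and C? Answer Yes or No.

No

4 paths connect D and G; each must be blocked for d-separation to hold:
Path 1: D ← K → T ← C → G
  T is a collider here and neither T nor any of its descendants is conditioned on, so the collider stays closed — the path is blocked at T.
Path 2: D ← K → G
  K is a fork and K is not conditioned on — no node blocks this path, so it is active.
Path 3: D ← C → T ← K → G
  C is a fork here and C is conditioned on, so the path is blocked at C.
Path 4: D ← C → G
  C is a fork here and C is conditioned on, so the path is blocked at C.
At least one path is unblocked, so d-separation fails.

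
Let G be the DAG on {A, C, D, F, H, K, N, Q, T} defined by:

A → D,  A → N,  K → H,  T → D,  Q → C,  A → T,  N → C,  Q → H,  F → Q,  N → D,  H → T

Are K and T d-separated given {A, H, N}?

Yes

5 paths connect K and T; each must be blocked for d-separation to hold:
  1. K → H ← Q → C ← N → D ← A → T — H:collider[open]; Q:fork[open]; C:collider[blocks]; N:fork[blocks]; D:collider[blocks]; A:fork[blocks] ⇒ blocked
  2. K → H ← Q → C ← N → D ← T — H:collider[open]; Q:fork[open]; C:collider[blocks]; N:fork[blocks]; D:collider[blocks] ⇒ blocked
  3. K → H ← Q → C ← N ← A → D ← T — H:collider[open]; Q:fork[open]; C:collider[blocks]; N:chain[blocks]; A:fork[blocks]; D:collider[blocks] ⇒ blocked
  4. K → H ← Q → C ← N ← A → T — H:collider[open]; Q:fork[open]; C:collider[blocks]; N:chain[blocks]; A:fork[blocks] ⇒ blocked
  5. K → H → T — H:chain[blocks] ⇒ blocked
Every path is blocked, so K and T are d-separated given {A, H, N}.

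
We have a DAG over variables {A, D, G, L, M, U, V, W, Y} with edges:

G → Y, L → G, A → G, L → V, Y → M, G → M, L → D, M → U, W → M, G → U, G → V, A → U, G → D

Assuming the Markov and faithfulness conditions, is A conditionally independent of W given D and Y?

There are 6 undirected paths between A and W; checking each against the conditioning set {D, Y}:
Path 1: A → U ← M ← W
  U is a collider here and neither U nor any of its descendants is conditioned on, so the collider stays closed — the path is blocked at U.
Path 2: A → U ← G → M ← W
  U is a collider here and neither U nor any of its descendants is conditioned on, so the collider stays closed — the path is blocked at U.
Path 3: A → U ← G → Y → M ← W
  U is a collider here and neither U nor any of its descendants is conditioned on, so the collider stays closed — the path is blocked at U.
Path 4: A → G → M ← W
  M is a collider here and neither M nor any of its descendants is conditioned on, so the collider stays closed — the path is blocked at M.
Path 5: A → G → U ← M ← W
  U is a collider here and neither U nor any of its descendants is conditioned on, so the collider stays closed — the path is blocked at U.
Path 6: A → G → Y → M ← W
  Y is a chain here and Y is conditioned on, so the path is blocked at Y.
Since every path is blocked, d-separation holds.

Yes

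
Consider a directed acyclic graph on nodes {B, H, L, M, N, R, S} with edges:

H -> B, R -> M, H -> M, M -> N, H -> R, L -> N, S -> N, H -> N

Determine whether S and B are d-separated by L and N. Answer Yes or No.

No

3 paths connect S and B; each must be blocked for d-separation to hold:
Path 1: S → N ← M ← R ← H → B
  N is a collider and N is conditioned on, which opens it; M is a chain and M is not conditioned on; R is a chain and R is not conditioned on; H is a fork and H is not conditioned on — no node blocks this path, so it is active.
Path 2: S → N ← M ← H → B
  N is a collider and N is conditioned on, which opens it; M is a chain and M is not conditioned on; H is a fork and H is not conditioned on — no node blocks this path, so it is active.
Path 3: S → N ← H → B
  N is a collider and N is conditioned on, which opens it; H is a fork and H is not conditioned on — no node blocks this path, so it is active.
Because an active path exists, S and B are not d-separated.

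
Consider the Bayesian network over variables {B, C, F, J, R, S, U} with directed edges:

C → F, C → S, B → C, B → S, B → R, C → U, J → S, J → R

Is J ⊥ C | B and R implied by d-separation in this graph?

Yes

Enumerating the 4 paths from J to C and testing each for blocking by {B, R}:
Path 1: J → S ← B → C
  S is a collider here and neither S nor any of its descendants is conditioned on, so the collider stays closed — the path is blocked at S.
Path 2: J → S ← C
  S is a collider here and neither S nor any of its descendants is conditioned on, so the collider stays closed — the path is blocked at S.
Path 3: J → R ← B → C
  B is a fork here and B is conditioned on, so the path is blocked at B.
Path 4: J → R ← B → S ← C
  B is a fork here and B is conditioned on, so the path is blocked at B.
Since every path is blocked, d-separation holds.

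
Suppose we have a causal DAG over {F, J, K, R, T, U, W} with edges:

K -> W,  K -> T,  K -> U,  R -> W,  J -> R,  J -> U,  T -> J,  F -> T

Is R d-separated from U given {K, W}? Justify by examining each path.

We examine all 4 paths between R and U:
Path 1: R → W ← K → U
  K is a fork here and K is conditioned on, so the path is blocked at K.
Path 2: R → W ← K → T → J → U
  K is a fork here and K is conditioned on, so the path is blocked at K.
Path 3: R ← J → U
  J is a fork and J is not conditioned on — no node blocks this path, so it is active.
Path 4: R ← J ← T ← K → U
  K is a fork here and K is conditioned on, so the path is blocked at K.
Because an active path exists, R and U are not d-separated.

No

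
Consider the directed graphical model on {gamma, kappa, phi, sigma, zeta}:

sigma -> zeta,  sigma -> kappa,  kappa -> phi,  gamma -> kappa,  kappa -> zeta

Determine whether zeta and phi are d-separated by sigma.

No

2 paths connect zeta and phi; each must be blocked for d-separation to hold:
Path 1: zeta ← sigma → kappa → phi
  sigma is a fork here and sigma is conditioned on, so the path is blocked at sigma.
Path 2: zeta ← kappa → phi
  kappa is a fork and kappa is not conditioned on — no node blocks this path, so it is active.
Because an active path exists, zeta and phi are not d-separated.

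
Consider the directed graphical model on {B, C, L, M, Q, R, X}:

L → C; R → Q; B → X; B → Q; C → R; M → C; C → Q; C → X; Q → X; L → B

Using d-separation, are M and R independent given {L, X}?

No

Enumerating the 6 paths from M to R and testing each for blocking by {L, X}:
Path 1: M → C → X ← Q ← R
  C is a chain and C is not conditioned on; X is a collider and X is conditioned on, which opens it; Q is a chain and Q is not conditioned on — no node blocks this path, so it is active.
Path 2: M → C → X ← B → Q ← R
  C is a chain and C is not conditioned on; X is a collider and X is conditioned on, which opens it; B is a fork and B is not conditioned on; Q is a collider and its descendant X is conditioned on, which opens it — no node blocks this path, so it is active.
Path 3: M → C ← L → B → X ← Q ← R
  L is a fork here and L is conditioned on, so the path is blocked at L.
Path 4: M → C ← L → B → Q ← R
  L is a fork here and L is conditioned on, so the path is blocked at L.
Path 5: M → C → R
  C is a chain and C is not conditioned on — no node blocks this path, so it is active.
Path 6: M → C → Q ← R
  C is a chain and C is not conditioned on; Q is a collider and its descendant X is conditioned on, which opens it — no node blocks this path, so it is active.
Because an active path exists, M and R are not d-separated.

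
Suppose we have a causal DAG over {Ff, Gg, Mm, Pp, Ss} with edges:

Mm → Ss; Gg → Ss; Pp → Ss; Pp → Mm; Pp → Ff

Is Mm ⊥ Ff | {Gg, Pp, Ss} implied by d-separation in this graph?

Yes

2 paths connect Mm and Ff; each must be blocked for d-separation to hold:
Path 1: Mm → Ss ← Pp → Ff
  Pp is a fork here and Pp is conditioned on, so the path is blocked at Pp.
Path 2: Mm ← Pp → Ff
  Pp is a fork here and Pp is conditioned on, so the path is blocked at Pp.
All paths are blocked; Mm ⊥ Ff | {Gg, Pp, Ss} holds.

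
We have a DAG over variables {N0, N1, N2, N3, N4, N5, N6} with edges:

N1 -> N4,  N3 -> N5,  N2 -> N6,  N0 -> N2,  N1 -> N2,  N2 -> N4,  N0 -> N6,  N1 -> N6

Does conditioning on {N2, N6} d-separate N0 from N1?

There are 6 undirected paths between N0 and N1; checking each against the conditioning set {N2, N6}:
Path 1: N0 → N2 ← N1
  N2 is a collider and N2 is conditioned on, which opens it — no node blocks this path, so it is active.
Path 2: N0 → N2 → N4 ← N1
  N2 is a chain here and N2 is conditioned on, so the path is blocked at N2.
Path 3: N0 → N2 → N6 ← N1
  N2 is a chain here and N2 is conditioned on, so the path is blocked at N2.
Path 4: N0 → N6 ← N1
  N6 is a collider and N6 is conditioned on, which opens it — no node blocks this path, so it is active.
Path 5: N0 → N6 ← N2 ← N1
  N2 is a chain here and N2 is conditioned on, so the path is blocked at N2.
Path 6: N0 → N6 ← N2 → N4 ← N1
  N2 is a fork here and N2 is conditioned on, so the path is blocked at N2.
Because an active path exists, N0 and N1 are not d-separated.

No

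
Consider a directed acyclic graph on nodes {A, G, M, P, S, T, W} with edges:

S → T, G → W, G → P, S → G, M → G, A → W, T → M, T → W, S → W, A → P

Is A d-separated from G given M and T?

There are 6 undirected paths between A and G; checking each against the conditioning set {M, T}:
Path 1: A → W ← S → T → M → G
  W is a collider here and neither W nor any of its descendants is conditioned on, so the collider stays closed — the path is blocked at W.
Path 2: A → W ← S → G
  W is a collider here and neither W nor any of its descendants is conditioned on, so the collider stays closed — the path is blocked at W.
Path 3: A → W ← T → M → G
  W is a collider here and neither W nor any of its descendants is conditioned on, so the collider stays closed — the path is blocked at W.
Path 4: A → W ← T ← S → G
  W is a collider here and neither W nor any of its descendants is conditioned on, so the collider stays closed — the path is blocked at W.
Path 5: A → W ← G
  W is a collider here and neither W nor any of its descendants is conditioned on, so the collider stays closed — the path is blocked at W.
Path 6: A → P ← G
  P is a collider here and neither P nor any of its descendants is conditioned on, so the collider stays closed — the path is blocked at P.
All paths are blocked; A ⊥ G | {M, T} holds.

Yes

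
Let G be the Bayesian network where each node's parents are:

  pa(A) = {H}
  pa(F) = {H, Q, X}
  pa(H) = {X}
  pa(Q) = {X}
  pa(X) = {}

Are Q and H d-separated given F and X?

No

4 paths connect Q and H; each must be blocked for d-separation to hold:
Path 1: Q → F ← X → H
  X is a fork here and X is conditioned on, so the path is blocked at X.
Path 2: Q → F ← H
  F is a collider and F is conditioned on, which opens it — no node blocks this path, so it is active.
Path 3: Q ← X → F ← H
  X is a fork here and X is conditioned on, so the path is blocked at X.
Path 4: Q ← X → H
  X is a fork here and X is conditioned on, so the path is blocked at X.
Because an active path exists, Q and H are not d-separated.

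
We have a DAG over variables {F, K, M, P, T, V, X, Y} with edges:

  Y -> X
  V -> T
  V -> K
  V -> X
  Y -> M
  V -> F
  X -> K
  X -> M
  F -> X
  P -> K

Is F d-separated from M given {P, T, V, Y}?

No

We examine all 6 paths between F and M:
  1. F ← V → K ← X → M — V:fork[blocks]; K:collider[blocks]; X:fork[open] ⇒ blocked
  2. F ← V → K ← X ← Y → M — V:fork[blocks]; K:collider[blocks]; X:chain[open]; Y:fork[blocks] ⇒ blocked
  3. F ← V → X → M — V:fork[blocks]; X:chain[open] ⇒ blocked
  4. F ← V → X ← Y → M — V:fork[blocks]; X:collider[blocks]; Y:fork[blocks] ⇒ blocked
  5. F → X → M — X:chain[open] ⇒ active
  6. F → X ← Y → M — X:collider[blocks]; Y:fork[blocks] ⇒ blocked
At least one path is unblocked, so d-separation fails.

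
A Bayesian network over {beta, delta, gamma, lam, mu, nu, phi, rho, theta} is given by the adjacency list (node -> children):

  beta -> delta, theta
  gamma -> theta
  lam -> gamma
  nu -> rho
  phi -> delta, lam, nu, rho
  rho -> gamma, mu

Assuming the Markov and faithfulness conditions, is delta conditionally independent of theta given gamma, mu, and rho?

No

Enumerating the 4 paths from delta to theta and testing each for blocking by {gamma, mu, rho}:
Path 1: delta ← phi → nu → rho → gamma → theta
  rho is a chain here and rho is conditioned on, so the path is blocked at rho.
Path 2: delta ← phi → rho → gamma → theta
  rho is a chain here and rho is conditioned on, so the path is blocked at rho.
Path 3: delta ← phi → lam → gamma → theta
  gamma is a chain here and gamma is conditioned on, so the path is blocked at gamma.
Path 4: delta ← beta → theta
  beta is a fork and beta is not conditioned on — no node blocks this path, so it is active.
Because an active path exists, delta and theta are not d-separated.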